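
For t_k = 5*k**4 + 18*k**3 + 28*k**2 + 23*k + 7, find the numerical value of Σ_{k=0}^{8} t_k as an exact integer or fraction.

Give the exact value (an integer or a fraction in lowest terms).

Σ = 73791

The ratio is (5*k**4 + 38*k**3 + 112*k**2 + 153*k + 81)/(5*k**4 + 18*k**3 + 28*k**2 + 23*k + 7).
Factor: A=1; B=1; C=k**4 + 18*k**3/5 + 28*k**2/5 + 23*k/5 + 7/5.
Solve (1)·f(k+1) − (1)·f(k) = k**4 + 18*k**3/5 + 28*k**2/5 + 23*k/5 + 7/5.
deg f ≤ 5 (via 0,0,4).
Match coefficients ⇒ f(k) = k**2*(k**3 + 2*k**2 + 2*k + 2)/5.
R(k) = B(k−1)·f(k)/C(k) = k**2*(k**3 + 2*k**2 + 2*k + 2)/(5*k**4 + 18*k**3 + 28*k**2 + 23*k + 7); s_k = R·t_k = k**2*(k**3 + 2*k**2 + 2*k + 2).
Verify: 5*k**4 + 18*k**3 + 28*k**2 + 23*k + 7 matches t_k.
Evaluate s at k=9 and k=0: 73791 and 0; difference 73791.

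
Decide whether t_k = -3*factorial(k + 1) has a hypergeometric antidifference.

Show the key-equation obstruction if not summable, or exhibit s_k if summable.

No — key equation has no polynomial f.

Ratio r(k) = k + 2.
Normal form (A,B,C) = (k + 2, 1, 1).
f must satisfy (k + 2)·f(k+1) − (1)·f(k) = 1.
d = -1 from the (1,0,0) case.
d = -1 < 0 ⇒ no nonzero polynomial f; not summable.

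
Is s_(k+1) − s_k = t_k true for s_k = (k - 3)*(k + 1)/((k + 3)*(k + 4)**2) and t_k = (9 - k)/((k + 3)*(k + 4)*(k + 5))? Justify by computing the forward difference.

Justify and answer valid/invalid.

Invalid: residual 3*(2*k**2 - 3*k - 51)/(k**5 + 21*k**4 + 175*k**3 + 723*k**2 + 1480*k + 1200) ≠ 0.

s_(k+1) = (k - 2)*(k + 2)/((k + 4)*(k + 5)**2)
s_(k+1) − s_k = (-k**3 + 6*k**2 + 52*k + 27)/(k**5 + 21*k**4 + 175*k**3 + 723*k**2 + 1480*k + 1200)
(s_(k+1) − s_k) − t_k = 3*(2*k**2 - 3*k - 51)/(k**5 + 21*k**4 + 175*k**3 + 723*k**2 + 1480*k + 1200)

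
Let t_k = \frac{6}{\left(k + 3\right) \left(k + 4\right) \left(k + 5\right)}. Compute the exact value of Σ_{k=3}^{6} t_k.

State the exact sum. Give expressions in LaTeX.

t_(k+1)/t_k = (k + 3)/(k + 6).
Gosper form: A/B · C(k+1)/C(k) with A=k + 3, B=k + 6, C=1.
Need (k + 3)·f(k+1) − (k + 5)·f(k) = 1.
Degrees (1,1,0) ⇒ d ≤ 2.
Match coefficients ⇒ f(k) = k*(k + 7)/24.
Certificate R = B(k−1)f/C = k*(k + 5)*(k + 7)/24 gives s_k = k*(k + 7)/(4*(k + 3)*(k + 4)).
s_(k+1) − s_k = 6/(k**3 + 12*k**2 + 47*k + 60) = t_k.
Telescoping: Σ = s_(7) − s_(3) = 49/220 − (5/28) = 17/385.

Σ = 17/385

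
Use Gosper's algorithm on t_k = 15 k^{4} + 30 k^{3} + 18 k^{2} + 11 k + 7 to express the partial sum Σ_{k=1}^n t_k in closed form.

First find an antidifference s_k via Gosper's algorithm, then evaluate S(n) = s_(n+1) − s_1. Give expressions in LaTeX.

t_(k+1)/t_k = (15*k**4 + 90*k**3 + 198*k**2 + 197*k + 81)/(15*k**4 + 30*k**3 + 18*k**2 + 11*k + 7).
Gosper form: A/B · C(k+1)/C(k) with A=1, B=1, C=k**4 + 2*k**3 + 6*k**2/5 + 11*k/15 + 7/15.
f must satisfy (1)·f(k+1) − (1)·f(k) = k**4 + 2*k**3 + 6*k**2/5 + 11*k/15 + 7/15.
From deg A=0, deg B=0, deg C=4: d=5.
Solving with deg f ≤ 5: f(k) = k*(3*k**4 - 4*k**2 + 4*k + 4)/15.
Then R = B(k−1)f/C = k*(3*k**4 - 4*k**2 + 4*k + 4)/(15*k**4 + 30*k**3 + 18*k**2 + 11*k + 7), so s_k = R(k)·t_k = k*(3*k**4 - 4*k**2 + 4*k + 4).
Check: Δs_k = 15*k**4 + 30*k**3 + 18*k**2 + 11*k + 7. ✓
s_(n+1) = 3*n**5 + 15*n**4 + 26*n**3 + 22*n**2 + 15*n + 7 and s_(1) = 7, so S(n) = n*(3*n**4 + 15*n**3 + 26*n**2 + 22*n + 15).

S(n) = n \left(3 n^{4} + 15 n^{3} + 26 n^{2} + 22 n + 15\right)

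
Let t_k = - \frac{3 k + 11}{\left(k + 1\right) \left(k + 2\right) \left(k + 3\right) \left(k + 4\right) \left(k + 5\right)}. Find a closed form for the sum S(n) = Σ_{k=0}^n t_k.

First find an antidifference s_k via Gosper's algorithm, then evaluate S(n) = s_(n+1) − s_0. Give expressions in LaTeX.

S(n) = \frac{- n^{3} - 10 n^{2} - 31 n - 22}{8 \left(n^{3} + 10 n^{2} + 31 n + 30\right)}

Ratio r(k) = (k + 1)*(3*k + 14)/((k + 6)*(3*k + 11)).
So A=k + 1 and B=k + 6, with C=k + 11/3.
f must satisfy (k + 1)·f(k+1) − (k + 5)·f(k) = k + 11/3.
deg f ≤ 4 (via 1,1,1).
Solve for f: f(k) = k*(k + 3)*(k**2 + 7*k + 14)/24 (degree 4 ≤ 4).
Certificate R = B(k−1)f/C = k*(k + 3)*(k + 5)*(k**2 + 7*k + 14)/(8*(3*k + 11)) gives s_k = k*(-k**2 - 7*k - 14)/(8*(k**3 + 7*k**2 + 14*k + 8)).
Check: Δs_k = (-3*k - 11)/(k**5 + 15*k**4 + 85*k**3 + 225*k**2 + 274*k + 120). ✓
s_(n+1) = (-n**3 - 10*n**2 - 31*n - 22)/(8*(n**3 + 10*n**2 + 31*n + 30)) and s_(0) = 0, so S(n) = (-n**3 - 10*n**2 - 31*n - 22)/(8*(n**3 + 10*n**2 + 31*n + 30)).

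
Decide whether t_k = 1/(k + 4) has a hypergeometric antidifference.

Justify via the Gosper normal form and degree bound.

No. Not Gosper-summable.

The ratio is (k + 4)/(k + 5).
Normal form (A,B,C) = (k + 4, k + 5, 1).
f must satisfy (k + 4)·f(k+1) − (k + 4)·f(k) = 1.
Degrees (1,1,0) ⇒ d ≤ 0.
f = c0 ⇒ A·f(k+1) − B(k−1)·f(k) − C = -1. The system {-1 = 0} is inconsistent; no antidifference.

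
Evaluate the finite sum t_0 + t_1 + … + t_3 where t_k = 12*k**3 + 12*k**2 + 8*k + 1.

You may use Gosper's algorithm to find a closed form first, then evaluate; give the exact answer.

Compute t_(k+1)/t_k: get (12*k**3 + 48*k**2 + 68*k + 33)/(12*k**3 + 12*k**2 + 8*k + 1).
Factor: A=1; B=1; C=k**3 + k**2 + 2*k/3 + 1/12.
Solve (1)·f(k+1) − (1)·f(k) = k**3 + k**2 + 2*k/3 + 1/12.
From deg A=0, deg B=0, deg C=3: d=4.
Coefficient equations give f(k) = k*(3*k**3 - 2*k**2 + k - 1)/12.
So s_k = (B(k−1)f/C)·t_k = (k*(3*k**3 - 2*k**2 + k - 1)/(12*k**3 + 12*k**2 + 8*k + 1))·t_k = k*(3*k**3 - 2*k**2 + k - 1).
s_(k+1) − s_k = 12*k**3 + 12*k**2 + 8*k + 1 = t_k.
Sum = s_(4) − s_(0); s_(4) = 652, s_(0) = 0 ⇒ 652.

Σ = 652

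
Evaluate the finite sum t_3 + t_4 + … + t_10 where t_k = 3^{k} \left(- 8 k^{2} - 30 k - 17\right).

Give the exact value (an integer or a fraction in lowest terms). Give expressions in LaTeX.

Σ = -91229544

The ratio is 3*(8*k**2 + 46*k + 55)/(8*k**2 + 30*k + 17).
Factor: A=3; B=1; C=k**2 + 15*k/4 + 17/8.
f must satisfy (3)·f(k+1) − (1)·f(k) = k**2 + 15*k/4 + 17/8.
d = 2 from the (0,0,2) case.
Solving with deg f ≤ 2: f(k) = (4*k**2 + 3*k - 2)/8.
Certificate R = B(k−1)f/C = (4*k**2 + 3*k - 2)/(8*k**2 + 30*k + 17) gives s_k = 3**k*(-4*k**2 - 3*k + 2).
Δs = 3**k*(-8*k**2 - 30*k - 17), as required.
Evaluate s at k=11 and k=3: -91230705 and -1161; difference -91229544.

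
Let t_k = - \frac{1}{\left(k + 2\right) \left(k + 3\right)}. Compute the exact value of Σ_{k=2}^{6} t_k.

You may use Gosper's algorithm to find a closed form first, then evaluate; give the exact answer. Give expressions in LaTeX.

Σ = -5/36

t_(k+1)/t_k = (k + 2)/(k + 4).
So A=k + 2 and B=k + 4, with C=1.
Solve (k + 2)·f(k+1) − (k + 3)·f(k) = 1.
Bound: deg f ≤ 1.
A polynomial solution: f(k) = k/2.
R(k) = B(k−1)·f(k)/C(k) = k*(k + 3)/2; s_k = R·t_k = -k/(2*k + 4).
Check: Δs_k = -1/(k**2 + 5*k + 6). ✓
Telescoping: Σ = s_(7) − s_(2) = -7/18 − (-1/4) = -5/36.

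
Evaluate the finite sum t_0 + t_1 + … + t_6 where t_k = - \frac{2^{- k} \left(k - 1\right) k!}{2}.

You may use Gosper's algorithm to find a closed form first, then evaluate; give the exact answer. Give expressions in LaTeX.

Σ = -307/8

Compute t_(k+1)/t_k: get k*(k + 1)/(2*(k - 1)).
Take A(k)=k/2 + 1/2, B(k)=1, C(k)=k - 1.
f must satisfy (k/2 + 1/2)·f(k+1) − (1)·f(k) = k - 1.
From deg A=1, deg B=0, deg C=1: d=0.
A polynomial solution: f(k) = 2.
Then R = B(k−1)f/C = 2/(k - 1), so s_k = R(k)·t_k = -factorial(k)/2**k.
Verify: -(k - 1)*factorial(k)/(2*2**k) matches t_k.
Evaluate s at k=7 and k=0: -315/8 and -1; difference -307/8.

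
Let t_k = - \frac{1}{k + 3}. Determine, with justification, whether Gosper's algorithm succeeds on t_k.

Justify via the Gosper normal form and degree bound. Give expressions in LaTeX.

The ratio is (k + 3)/(k + 4).
Gosper form: A/B · C(k+1)/C(k) with A=k + 3, B=k + 4, C=1.
Key eq: (k + 3)·f(k+1) = (k + 3)·f(k) + (1).
deg f ≤ 0 (via 1,1,0).
Write f(k) = c0. Then LHS − RHS = -1, requiring -1 = 0: contradictory. No certificate.

No; the coefficient equations for f are inconsistent.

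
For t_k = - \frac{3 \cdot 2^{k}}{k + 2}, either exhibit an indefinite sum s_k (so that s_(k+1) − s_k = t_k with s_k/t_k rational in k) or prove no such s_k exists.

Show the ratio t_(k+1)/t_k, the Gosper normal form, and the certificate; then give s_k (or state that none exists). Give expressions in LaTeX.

none — t_k is not Gosper-summable

The ratio is 2*(k + 2)/(k + 3).
Gosper form: A/B · C(k+1)/C(k) with A=2*k + 4, B=k + 3, C=1.
f must satisfy (2*k + 4)·f(k+1) − (k + 2)·f(k) = 1.
d = -1 from the (1,1,0) case.
Bound -1 < 0, so the key equation has no polynomial solution.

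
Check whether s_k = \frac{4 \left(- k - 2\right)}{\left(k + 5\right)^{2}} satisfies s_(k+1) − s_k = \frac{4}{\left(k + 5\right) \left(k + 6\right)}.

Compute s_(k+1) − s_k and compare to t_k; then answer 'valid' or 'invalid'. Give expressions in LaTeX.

Invalid: residual \frac{12 \left(- 2 k - 11\right)}{k^{4} + 22 k^{3} + 181 k^{2} + 660 k + 900} ≠ 0.

s_(k+1) = 4*(-k - 3)/(k + 6)**2
s_(k+1) − s_k = 4*(k**2 + 5*k - 3)/(k**4 + 22*k**3 + 181*k**2 + 660*k + 900)
(s_(k+1) − s_k) − t_k = 12*(-2*k - 11)/(k**4 + 22*k**3 + 181*k**2 + 660*k + 900)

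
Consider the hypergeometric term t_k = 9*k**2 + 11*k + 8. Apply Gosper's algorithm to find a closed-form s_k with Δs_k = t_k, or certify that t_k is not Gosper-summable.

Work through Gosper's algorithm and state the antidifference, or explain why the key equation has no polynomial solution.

Step 1: r(k) = (9*k**2 + 29*k + 28)/(9*k**2 + 11*k + 8).
A = 1, B = 1, C = k**2 + 11*k/9 + 8/9.
Key eq: (1)·f(k+1) = (1)·f(k) + (k**2 + 11*k/9 + 8/9).
d = 3 from the (0,0,2) case.
Match coefficients ⇒ f(k) = k*(3*k**2 + k + 4)/9.
Certificate R = B(k−1)f/C = k*(3*k**2 + k + 4)/(9*k**2 + 11*k + 8) gives s_k = k*(3*k**2 + k + 4).
Verify: 9*k**2 + 11*k + 8 matches t_k.

s_k = k*(3*k**2 + k + 4)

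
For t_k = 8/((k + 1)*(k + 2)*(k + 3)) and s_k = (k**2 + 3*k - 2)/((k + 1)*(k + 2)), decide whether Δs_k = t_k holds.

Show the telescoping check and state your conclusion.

s_(k+1) = (3*k + (k + 1)**2 + 1)/((k + 2)*(k + 3))
s_(k+1) − s_k = 8/(k**3 + 6*k**2 + 11*k + 6)
(s_(k+1) − s_k) − t_k = 0

Valid — Δs_k = t_k.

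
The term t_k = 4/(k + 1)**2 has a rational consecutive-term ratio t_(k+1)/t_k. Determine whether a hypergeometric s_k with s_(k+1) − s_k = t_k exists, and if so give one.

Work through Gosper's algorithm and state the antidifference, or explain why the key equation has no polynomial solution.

no hypergeometric antidifference exists

The ratio is (k + 1)**2/(k + 2)**2.
Factor: A=k**2 + 2*k + 1; B=k**2 + 4*k + 4; C=1.
Set up (k**2 + 2*k + 1)·f(k+1) − (k**2 + 2*k + 1)·f(k) − (1) = 0.
Bound: deg f ≤ 0.
Put f(k) = c0: A·f(k+1) − B(k−1)·f(k) − C = -1; need -1 = 0 — inconsistent ⇒ no f, not summable.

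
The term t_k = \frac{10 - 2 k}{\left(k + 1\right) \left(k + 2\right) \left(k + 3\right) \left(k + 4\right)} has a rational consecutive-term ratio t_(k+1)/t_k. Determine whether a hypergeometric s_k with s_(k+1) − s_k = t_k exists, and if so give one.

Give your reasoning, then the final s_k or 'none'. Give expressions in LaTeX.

s_k = \frac{k \left(k^{2} + 6 k + 13\right)}{2 \left(k + 1\right) \left(k + 2\right) \left(k + 3\right)}

Step 1: r(k) = (k - 4)*(k + 1)/((k - 5)*(k + 5)).
So A=k + 1 and B=k + 5, with C=k - 5.
Need (k + 1)·f(k+1) − (k + 4)·f(k) = k - 5.
Degrees (1,1,1) ⇒ d ≤ 3.
Solve for f: f(k) = -k*(k**2 + 6*k + 13)/4 (degree 3 ≤ 3).
Certificate R = B(k−1)f/C = -k*(k + 4)*(k**2 + 6*k + 13)/(4*(k - 5)) gives s_k = k*(k**2 + 6*k + 13)/(2*(k + 1)*(k + 2)*(k + 3)).
Δs = 2*(5 - k)/(k**4 + 10*k**3 + 35*k**2 + 50*k + 24), as required.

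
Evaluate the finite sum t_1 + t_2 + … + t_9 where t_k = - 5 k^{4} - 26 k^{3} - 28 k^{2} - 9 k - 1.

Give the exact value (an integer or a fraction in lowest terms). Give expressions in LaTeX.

Σ = -137709

Step 1: r(k) = (5*k**4 + 46*k**3 + 136*k**2 + 163*k + 69)/(5*k**4 + 26*k**3 + 28*k**2 + 9*k + 1).
Gosper form: A/B · C(k+1)/C(k) with A=1, B=1, C=k**4 + 26*k**3/5 + 28*k**2/5 + 9*k/5 + 1/5.
Solve (1)·f(k+1) − (1)·f(k) = k**4 + 26*k**3/5 + 28*k**2/5 + 9*k/5 + 1/5.
From deg A=0, deg B=0, deg C=4: d=5.
Solving with deg f ≤ 5: f(k) = k*(k**4 + 4*k**3 - 2*k**2 - 3*k + 1)/5.
Get s_k = R·t_k = k*(-k**4 - 4*k**3 + 2*k**2 + 3*k - 1) with R(k) = B(k−1)f(k)/C(k) = k*(k**4 + 4*k**3 - 2*k**2 - 3*k + 1)/(5*k**4 + 26*k**3 + 28*k**2 + 9*k + 1).
Verify: -5*k**4 - 26*k**3 - 28*k**2 - 9*k - 1 matches t_k.
Sum = s_(10) − s_(1); s_(10) = -137710, s_(1) = -1 ⇒ -137709.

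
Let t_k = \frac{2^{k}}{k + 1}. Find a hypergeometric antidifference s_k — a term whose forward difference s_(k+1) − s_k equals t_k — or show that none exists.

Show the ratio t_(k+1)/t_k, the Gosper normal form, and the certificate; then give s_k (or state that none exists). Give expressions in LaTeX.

t_(k+1)/t_k = 2*(k + 1)/(k + 2).
Gosper form: A/B · C(k+1)/C(k) with A=2*k + 2, B=k + 2, C=1.
Need (2*k + 2)·f(k+1) − (k + 1)·f(k) = 1.
Degrees (1,1,0) ⇒ d ≤ -1.
d = -1 < 0 ⇒ no nonzero polynomial f; not summable.

none — t_k is not Gosper-summable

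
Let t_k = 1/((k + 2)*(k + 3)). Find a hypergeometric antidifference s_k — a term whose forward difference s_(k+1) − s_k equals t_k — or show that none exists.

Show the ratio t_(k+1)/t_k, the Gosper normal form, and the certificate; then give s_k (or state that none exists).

Step 1: r(k) = (k + 2)/(k + 4).
Gosper form: A/B · C(k+1)/C(k) with A=k + 2, B=k + 4, C=1.
f must satisfy (k + 2)·f(k+1) − (k + 3)·f(k) = 1.
deg f ≤ 1 (via 1,1,0).
Solve for f: f(k) = k/2 (degree 1 ≤ 1).
Get s_k = R·t_k = k/(2*(k + 2)) with R(k) = B(k−1)f(k)/C(k) = k*(k + 3)/2.
s_(k+1) − s_k = 1/(k**2 + 5*k + 6) = t_k.

s_k = k/(2*(k + 2))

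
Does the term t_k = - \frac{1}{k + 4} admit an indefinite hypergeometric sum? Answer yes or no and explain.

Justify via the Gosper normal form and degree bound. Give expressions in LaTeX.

No — key equation has no polynomial f.

Ratio r(k) = (k + 4)/(k + 5).
Take A(k)=k + 4, B(k)=k + 5, C(k)=1.
Set up (k + 4)·f(k+1) − (k + 4)·f(k) − (1) = 0.
d = 0 from the (1,1,0) case.
Write f(k) = c0. Then LHS − RHS = -1, requiring -1 = 0: contradictory. No certificate.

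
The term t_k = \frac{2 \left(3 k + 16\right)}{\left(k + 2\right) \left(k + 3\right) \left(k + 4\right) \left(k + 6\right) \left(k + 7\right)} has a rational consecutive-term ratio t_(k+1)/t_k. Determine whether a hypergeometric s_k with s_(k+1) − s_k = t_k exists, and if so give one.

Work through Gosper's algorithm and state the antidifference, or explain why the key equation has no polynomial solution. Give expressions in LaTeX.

s_k = \frac{k \left(k^{2} + 11 k + 36\right)}{18 \left(k^{3} + 11 k^{2} + 36 k + 36\right)}

r(k) = (k + 2)*(k + 6)*(3*k + 19)/((k + 5)*(k + 8)*(3*k + 16)) after simplifying.
Gosper form: A/B · C(k+1)/C(k) with A=k + 2, B=k + 8, C=k**2 + 31*k/3 + 80/3.
Solve (k + 2)·f(k+1) − (k + 7)·f(k) = k**2 + 31*k/3 + 80/3.
Bound: deg f ≤ 5.
Solving with deg f ≤ 5: f(k) = k*(k + 4)*(k + 5)*(k**2 + 11*k + 36)/108.
Get s_k = R·t_k = k*(k**2 + 11*k + 36)/(18*(k**3 + 11*k**2 + 36*k + 36)) with R(k) = B(k−1)f(k)/C(k) = k*(k + 4)*(k + 7)*(k**2 + 11*k + 36)/(36*(3*k + 16)).
s_(k+1) − s_k = 2*(3*k + 16)/(k**5 + 22*k**4 + 185*k**3 + 740*k**2 + 1404*k + 1008) = t_k.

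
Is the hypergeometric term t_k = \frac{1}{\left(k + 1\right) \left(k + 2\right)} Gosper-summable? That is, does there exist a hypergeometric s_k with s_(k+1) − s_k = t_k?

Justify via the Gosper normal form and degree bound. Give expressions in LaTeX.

Yes. s_k = \frac{k}{k + 1}.

t_(k+1)/t_k = (k + 1)/(k + 3).
A = k + 1, B = k + 3, C = 1.
f must satisfy (k + 1)·f(k+1) − (k + 2)·f(k) = 1.
d = 1 from the (1,1,0) case.
A polynomial solution: f(k) = k.
Then R = B(k−1)f/C = k*(k + 2), so s_k = R(k)·t_k = k/(k + 1).
s_(k+1) − s_k = 1/(k**2 + 3*k + 2) = t_k.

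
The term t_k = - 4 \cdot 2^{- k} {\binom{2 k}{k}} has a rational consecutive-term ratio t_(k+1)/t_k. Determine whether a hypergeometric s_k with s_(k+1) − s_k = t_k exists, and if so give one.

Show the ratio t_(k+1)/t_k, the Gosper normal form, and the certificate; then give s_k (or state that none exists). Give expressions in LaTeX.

not Gosper-summable; s_k does not exist

Ratio r(k) = (2*k + 1)/(k + 1).
Take A(k)=2*k + 1, B(k)=k + 1, C(k)=1.
Solve (2*k + 1)·f(k+1) − (k)·f(k) = 1.
From deg A=1, deg B=1, deg C=0: d=-1.
Negative degree bound (-1): no f exists, t_k not Gosper-summable.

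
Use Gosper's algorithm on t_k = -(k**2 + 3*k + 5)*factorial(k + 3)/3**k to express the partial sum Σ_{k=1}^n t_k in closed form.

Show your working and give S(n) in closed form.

The ratio is (k + 4)*(3*k + (k + 1)**2 + 8)/(3*(k**2 + 3*k + 5)).
Factor: A=k/3 + 4/3; B=1; C=k**2 + 3*k + 5.
Solve (k/3 + 4/3)·f(k+1) − (1)·f(k) = k**2 + 3*k + 5.
Bound: deg f ≤ 1.
Coefficient equations give f(k) = 3*(k + 1).
So s_k = (B(k−1)f/C)·t_k = (3*(k + 1)/(k**2 + 3*k + 5))·t_k = -3**(1 - k)*(k + 1)*factorial(k + 3).
s_(k+1) − s_k = -(k**2 + 3*k + 5)*factorial(k + 3)/3**k = t_k.
Σ_(k=1)^n t_k = s_(n+1) − s_(1) = (-(n + 2)*factorial(n + 4)/3**n) − (-48), i.e. 48 - n*factorial(n + 4)/3**n - 2*factorial(n + 4)/3**n.

S(n) = 48 - n*factorial(n + 4)/3**n - 2*factorial(n + 4)/3**n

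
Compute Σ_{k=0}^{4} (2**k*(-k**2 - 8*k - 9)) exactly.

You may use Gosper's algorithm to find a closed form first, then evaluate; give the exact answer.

Σ = -1409

The ratio is 2*(k**2 + 10*k + 18)/(k**2 + 8*k + 9).
Take A(k)=2, B(k)=1, C(k)=k**2 + 8*k + 9.
Set up (2)·f(k+1) − (1)·f(k) − (k**2 + 8*k + 9) = 0.
d = 2 from the (0,0,2) case.
Solving with deg f ≤ 2: f(k) = k**2 + 4*k - 1.
R(k) = B(k−1)·f(k)/C(k) = (k**2 + 4*k - 1)/(k**2 + 8*k + 9); s_k = R·t_k = 2**k*(-k**2 - 4*k + 1).
s_(k+1) − s_k = 2**k*(-k**2 - 8*k - 9) = t_k.
Σ_(k=0)^(4) t_k = s_(5) − s_(0) = -1408 − (1) = -1409.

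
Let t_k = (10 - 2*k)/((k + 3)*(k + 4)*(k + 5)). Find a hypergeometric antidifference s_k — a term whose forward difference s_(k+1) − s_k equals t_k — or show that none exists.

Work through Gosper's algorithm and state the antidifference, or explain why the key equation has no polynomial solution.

Step 1: r(k) = (k - 4)*(k + 3)/((k - 5)*(k + 6)).
Take A(k)=k + 3, B(k)=k + 6, C(k)=k - 5.
Need (k + 3)·f(k+1) − (k + 5)·f(k) = k - 5.
d = 2 from the (1,1,1) case.
Coefficient equations give f(k) = -k*(k + 19)/12.
Get s_k = R·t_k = k*(k + 19)/(6*(k + 3)*(k + 4)) with R(k) = B(k−1)f(k)/C(k) = -k*(k + 5)*(k + 19)/(12*(k - 5)).
s_(k+1) − s_k = 2*(5 - k)/(k**3 + 12*k**2 + 47*k + 60) = t_k.

s_k = k*(k + 19)/(6*(k + 3)*(k + 4))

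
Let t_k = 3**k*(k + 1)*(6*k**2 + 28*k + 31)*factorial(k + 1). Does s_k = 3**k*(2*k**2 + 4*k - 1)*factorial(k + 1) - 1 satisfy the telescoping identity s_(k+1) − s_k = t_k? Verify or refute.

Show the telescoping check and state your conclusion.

s_(k+1) = 3**(k + 1)*(4*k + 2*(k + 1)**2 + 3)*factorial(k + 2) - 1
s_(k+1) − s_k = 3**k*(k + 1)*(6*k**2 + 28*k + 31)*factorial(k + 1)
(s_(k+1) − s_k) − t_k = 0

Valid — Δs_k = t_k.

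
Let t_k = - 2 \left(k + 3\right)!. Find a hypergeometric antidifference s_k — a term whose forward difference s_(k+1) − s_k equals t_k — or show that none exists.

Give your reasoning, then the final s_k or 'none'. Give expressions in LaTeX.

The ratio is k + 4.
Take A(k)=k + 4, B(k)=1, C(k)=1.
Key eq: (k + 4)·f(k+1) = (1)·f(k) + (1).
Degrees (1,0,0) ⇒ d ≤ -1.
deg f ≤ -1 is impossible — no certificate.

none — t_k is not Gosper-summable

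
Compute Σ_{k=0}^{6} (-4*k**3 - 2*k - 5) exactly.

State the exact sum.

The ratio is (2*k + 4*(k + 1)**3 + 7)/(4*k**3 + 2*k + 5).
Factor: A=1; B=1; C=k**3 + k/2 + 5/4.
Need (1)·f(k+1) − (1)·f(k) = k**3 + k/2 + 5/4.
d = 4 from the (0,0,3) case.
A polynomial solution: f(k) = k*(k**3 - 2*k**2 + 2*k + 4)/4.
Then R = B(k−1)f/C = k*(k**3 - 2*k**2 + 2*k + 4)/(4*k**3 + 2*k + 5), so s_k = R(k)·t_k = k*(-k**3 + 2*k**2 - 2*k - 4).
Δs = -4*k**3 - 2*k - 5, as required.
Sum = s_(7) − s_(0); s_(7) = -1841, s_(0) = 0 ⇒ -1841.

Σ = -1841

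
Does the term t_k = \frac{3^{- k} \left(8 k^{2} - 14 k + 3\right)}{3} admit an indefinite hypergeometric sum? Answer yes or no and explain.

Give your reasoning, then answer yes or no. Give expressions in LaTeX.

Yes. s_k = 3^{- k} \left(- 4 k^{2} + 3 k - 2\right).

Compute t_(k+1)/t_k: get (8*k**2 + 2*k - 3)/(3*(8*k**2 - 14*k + 3)).
Normal form (A,B,C) = (1/3, 1, k**2 - 7*k/4 + 3/8).
Solve (1/3)·f(k+1) − (1)·f(k) = k**2 - 7*k/4 + 3/8.
d = 2 from the (0,0,2) case.
A polynomial solution: f(k) = -3*(4*k**2 - 3*k + 2)/8.
Certificate R = B(k−1)f/C = -3*(4*k**2 - 3*k + 2)/((2*k - 3)*(4*k - 1)) gives s_k = (-4*k**2 + 3*k - 2)/3**k.
Δs = (8*k**2 - 14*k + 3)/(3*3**k), as required.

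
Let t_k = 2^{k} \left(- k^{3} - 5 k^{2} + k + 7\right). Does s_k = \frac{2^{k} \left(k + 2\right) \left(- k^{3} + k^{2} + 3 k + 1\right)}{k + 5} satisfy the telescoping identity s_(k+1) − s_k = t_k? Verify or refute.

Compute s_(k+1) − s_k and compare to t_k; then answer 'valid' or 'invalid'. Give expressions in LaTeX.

s_(k+1) = 2**(k + 1)*(k + 3)*(3*k - (k + 1)**3 + (k + 1)**2 + 4)/(k + 6)
s_(k+1) − s_k = 2**k*(-k**5 - 13*k**4 - 57*k**3 - 57*k**2 + 80*k + 108)/(k**2 + 11*k + 30)
(s_(k+1) − s_k) − t_k = 3*2**k*(k**4 + 9*k**3 + 25*k**2 - 9*k - 34)/(k**2 + 11*k + 30)

Invalid: residual \frac{3 \cdot 2^{k} \left(k^{4} + 9 k^{3} + 25 k^{2} - 9 k - 34\right)}{k^{2} + 11 k + 30} ≠ 0.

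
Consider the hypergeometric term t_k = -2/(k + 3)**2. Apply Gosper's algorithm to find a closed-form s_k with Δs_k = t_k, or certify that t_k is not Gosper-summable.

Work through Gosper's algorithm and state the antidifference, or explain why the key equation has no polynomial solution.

t_(k+1)/t_k = (k + 3)**2/(k + 4)**2.
Normal form (A,B,C) = (k**2 + 6*k + 9, k**2 + 8*k + 16, 1).
Key eq: (k**2 + 6*k + 9)·f(k+1) = (k**2 + 6*k + 9)·f(k) + (1).
d = 0 from the (2,2,0) case.
Put f(k) = c0: A·f(k+1) − B(k−1)·f(k) − C = -1; need -1 = 0 — inconsistent ⇒ no f, not summable.

none — t_k is not Gosper-summable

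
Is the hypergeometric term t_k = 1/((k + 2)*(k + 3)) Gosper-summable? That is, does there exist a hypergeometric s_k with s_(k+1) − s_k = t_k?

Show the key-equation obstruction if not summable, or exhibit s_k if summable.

Yes. s_k = k/(2*(k + 2)).

t_(k+1)/t_k = (k + 2)/(k + 4).
Gosper form: A/B · C(k+1)/C(k) with A=k + 2, B=k + 4, C=1.
f must satisfy (k + 2)·f(k+1) − (k + 3)·f(k) = 1.
From deg A=1, deg B=1, deg C=0: d=1.
A polynomial solution: f(k) = k/2.
Certificate R = B(k−1)f/C = k*(k + 3)/2 gives s_k = k/(2*(k + 2)).
Check: Δs_k = 1/(k**2 + 5*k + 6). ✓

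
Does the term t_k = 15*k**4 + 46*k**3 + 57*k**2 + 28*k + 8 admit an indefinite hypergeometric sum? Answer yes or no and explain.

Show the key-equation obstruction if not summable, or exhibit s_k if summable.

Yes. s_k = k*(3*k**4 + 4*k**3 + k**2 - 3*k + 3).

r(k) = (15*k**4 + 106*k**3 + 285*k**2 + 340*k + 154)/(15*k**4 + 46*k**3 + 57*k**2 + 28*k + 8) after simplifying.
A = 1, B = 1, C = k**4 + 46*k**3/15 + 19*k**2/5 + 28*k/15 + 8/15.
f must satisfy (1)·f(k+1) − (1)·f(k) = k**4 + 46*k**3/15 + 19*k**2/5 + 28*k/15 + 8/15.
d = 5 from the (0,0,4) case.
Solving with deg f ≤ 5: f(k) = k*(3*k**4 + 4*k**3 + k**2 - 3*k + 3)/15.
Certificate R = B(k−1)f/C = k*(3*k**4 + 4*k**3 + k**2 - 3*k + 3)/(15*k**4 + 46*k**3 + 57*k**2 + 28*k + 8) gives s_k = k*(3*k**4 + 4*k**3 + k**2 - 3*k + 3).
Δs = 15*k**4 + 46*k**3 + 57*k**2 + 28*k + 8, as required.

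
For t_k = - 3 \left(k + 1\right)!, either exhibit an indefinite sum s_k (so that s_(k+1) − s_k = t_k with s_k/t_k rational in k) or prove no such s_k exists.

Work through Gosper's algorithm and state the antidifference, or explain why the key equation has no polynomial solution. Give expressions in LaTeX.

Ratio r(k) = k + 2.
Take A(k)=k + 2, B(k)=1, C(k)=1.
Solve (k + 2)·f(k+1) − (1)·f(k) = 1.
Degrees (1,0,0) ⇒ d ≤ -1.
deg f ≤ -1 is impossible — no certificate.

none — t_k is not Gosper-summable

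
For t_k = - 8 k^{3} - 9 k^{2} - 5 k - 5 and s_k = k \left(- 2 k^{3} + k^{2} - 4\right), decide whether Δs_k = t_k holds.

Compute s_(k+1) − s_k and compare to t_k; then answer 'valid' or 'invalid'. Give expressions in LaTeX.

s_(k+1) = -(k + 1)*(2*(k + 1)**3 - (k + 1)**2 + 4)
s_(k+1) − s_k = -8*k**3 - 9*k**2 - 5*k - 5
(s_(k+1) − s_k) − t_k = 0

valid; difference matches t_k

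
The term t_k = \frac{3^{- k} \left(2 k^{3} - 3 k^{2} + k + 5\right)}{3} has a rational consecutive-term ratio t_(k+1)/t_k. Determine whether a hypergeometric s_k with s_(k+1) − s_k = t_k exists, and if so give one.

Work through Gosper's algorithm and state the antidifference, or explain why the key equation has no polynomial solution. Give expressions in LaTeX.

Compute t_(k+1)/t_k: get (2*k**3 + 3*k**2 + k + 5)/(3*(2*k**3 - 3*k**2 + k + 5)).
So A=1/3 and B=1, with C=k**3 - 3*k**2/2 + k/2 + 5/2.
Set up (1/3)·f(k+1) − (1)·f(k) − (k**3 - 3*k**2/2 + k/2 + 5/2) = 0.
Degrees (0,0,3) ⇒ d ≤ 3.
Solve for f: f(k) = -3*(k**3 + 2*k + 4)/2 (degree 3 ≤ 3).
So s_k = (B(k−1)f/C)·t_k = (-3*(k**3 + 2*k + 4)/(2*k**3 - 3*k**2 + k + 5))·t_k = (-k**3 - 2*k - 4)/3**k.
Verify: (2*k**3 - 3*k**2 + k + 5)/(3*3**k) matches t_k.

s_k = 3^{- k} \left(- k^{3} - 2 k - 4\right)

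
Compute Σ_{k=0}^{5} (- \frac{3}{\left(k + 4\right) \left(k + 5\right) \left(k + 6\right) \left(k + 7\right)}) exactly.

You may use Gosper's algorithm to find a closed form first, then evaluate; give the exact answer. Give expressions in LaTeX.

r(k) = (k + 4)/(k + 8) after simplifying.
Take A(k)=k + 4, B(k)=k + 8, C(k)=1.
Solve (k + 4)·f(k+1) − (k + 7)·f(k) = 1.
From deg A=1, deg B=1, deg C=0: d=3.
Solve for f: f(k) = k*(k**2 + 15*k + 74)/360 (degree 3 ≤ 3).
Then R = B(k−1)f/C = k*(k + 7)*(k**2 + 15*k + 74)/360, so s_k = R(k)·t_k = k*(-k**2 - 15*k - 74)/(120*(k + 4)*(k + 5)*(k + 6)).
Check: Δs_k = -3/(k**4 + 22*k**3 + 179*k**2 + 638*k + 840). ✓
Sum = s_(6) − s_(0); s_(6) = -1/132, s_(0) = 0 ⇒ -1/132.

Σ = -1/132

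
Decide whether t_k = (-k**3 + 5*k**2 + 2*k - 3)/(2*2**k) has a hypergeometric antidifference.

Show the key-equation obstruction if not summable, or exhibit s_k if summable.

Yes. s_k = (k**3 - 2*k**2 - 3*k - 1)/2**k.

Ratio r(k) = (k**3 - 2*k**2 - 9*k - 3)/(2*(k**3 - 5*k**2 - 2*k + 3)).
Take A(k)=1/2, B(k)=1, C(k)=k**3 - 5*k**2 - 2*k + 3.
Key eq: (1/2)·f(k+1) = (1)·f(k) + (k**3 - 5*k**2 - 2*k + 3).
d = 3 from the (0,0,3) case.
Match coefficients ⇒ f(k) = -2*(k**3 - 2*k**2 - 3*k - 1).
Get s_k = R·t_k = (k**3 - 2*k**2 - 3*k - 1)/2**k with R(k) = B(k−1)f(k)/C(k) = -2*(k**3 - 2*k**2 - 3*k - 1)/(k**3 - 5*k**2 - 2*k + 3).
Check: Δs_k = (-k**3 + 5*k**2 + 2*k - 3)/(2*2**k). ✓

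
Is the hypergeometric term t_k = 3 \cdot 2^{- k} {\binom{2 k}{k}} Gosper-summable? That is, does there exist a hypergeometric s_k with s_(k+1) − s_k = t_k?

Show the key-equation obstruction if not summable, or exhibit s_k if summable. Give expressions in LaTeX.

Step 1: r(k) = (2*k + 1)/(k + 1).
Take A(k)=2*k + 1, B(k)=k + 1, C(k)=1.
Need (2*k + 1)·f(k+1) − (k)·f(k) = 1.
d = -1 from the (1,1,0) case.
Negative degree bound (-1): no f exists, t_k not Gosper-summable.

No; the degree bound rules out any f.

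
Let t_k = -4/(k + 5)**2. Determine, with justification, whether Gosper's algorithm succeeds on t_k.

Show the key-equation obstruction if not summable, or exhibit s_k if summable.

No; the coefficient equations for f are inconsistent.

Compute t_(k+1)/t_k: get (k + 5)**2/(k + 6)**2.
A = k**2 + 10*k + 25, B = k**2 + 12*k + 36, C = 1.
f must satisfy (k**2 + 10*k + 25)·f(k+1) − (k**2 + 10*k + 25)·f(k) = 1.
d = 0 from the (2,2,0) case.
Put f(k) = c0: A·f(k+1) − B(k−1)·f(k) − C = -1; need -1 = 0 — inconsistent ⇒ no f, not summable.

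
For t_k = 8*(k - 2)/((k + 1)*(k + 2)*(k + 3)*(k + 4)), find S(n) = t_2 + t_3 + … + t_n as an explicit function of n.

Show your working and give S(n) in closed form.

S(n) = (n**3 + 9*n**2 - 34*n + 24)/(15*(n**3 + 9*n**2 + 26*n + 24))

r(k) = (k - 1)*(k + 1)/((k - 2)*(k + 5)) after simplifying.
Factor: A=k + 1; B=k + 5; C=k - 2.
Key eq: (k + 1)·f(k+1) = (k + 4)·f(k) + (k - 2).
Degrees (1,1,1) ⇒ d ≤ 3.
Match coefficients ⇒ f(k) = -k*(k**2 + 6*k + 17)/12.
So s_k = (B(k−1)f/C)·t_k = (-k*(k + 4)*(k**2 + 6*k + 17)/(12*(k - 2)))·t_k = 2*k*(-k**2 - 6*k - 17)/(3*(k + 1)*(k + 2)*(k + 3)).
Δs = 8*(k - 2)/(k**4 + 10*k**3 + 35*k**2 + 50*k + 24), as required.
Σ_(k=2)^n t_k = s_(n+1) − s_(2) = (2*(-n**3 - 9*n**2 - 32*n - 24)/(3*(n**3 + 9*n**2 + 26*n + 24))) − (-11/15), i.e. (n**3 + 9*n**2 - 34*n + 24)/(15*(n**3 + 9*n**2 + 26*n + 24)).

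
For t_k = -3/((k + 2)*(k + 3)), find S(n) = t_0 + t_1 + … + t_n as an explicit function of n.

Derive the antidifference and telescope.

S(n) = 3*(-n - 1)/(2*(n + 3))

The ratio is (k + 2)/(k + 4).
A = k + 2, B = k + 4, C = 1.
Need (k + 2)·f(k+1) − (k + 3)·f(k) = 1.
d = 1 from the (1,1,0) case.
Solving with deg f ≤ 1: f(k) = k/2.
Certificate R = B(k−1)f/C = k*(k + 3)/2 gives s_k = -3*k/(2*k + 4).
Check: Δs_k = -3/(k**2 + 5*k + 6). ✓
s_(n+1) = 3*(-n - 1)/(2*(n + 3)) and s_(0) = 0, so S(n) = 3*(-n - 1)/(2*(n + 3)).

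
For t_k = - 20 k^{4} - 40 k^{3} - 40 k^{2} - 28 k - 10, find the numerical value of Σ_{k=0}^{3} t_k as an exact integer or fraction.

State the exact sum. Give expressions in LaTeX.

Σ = -4168

t_(k+1)/t_k = (10*k**4 + 60*k**3 + 140*k**2 + 154*k + 69)/(10*k**4 + 20*k**3 + 20*k**2 + 14*k + 5).
Gosper form: A/B · C(k+1)/C(k) with A=1, B=1, C=k**4 + 2*k**3 + 2*k**2 + 7*k/5 + 1/2.
Key eq: (1)·f(k+1) = (1)·f(k) + (k**4 + 2*k**3 + 2*k**2 + 7*k/5 + 1/2).
Bound: deg f ≤ 5.
Coefficient equations give f(k) = k*(2*k**4 + 2*k + 1)/10.
Get s_k = R·t_k = 2*k*(-2*k**4 - 2*k - 1) with R(k) = B(k−1)f(k)/C(k) = k*(2*k**4 + 2*k + 1)/(10*k**4 + 20*k**3 + 20*k**2 + 14*k + 5).
Δs = -20*k**4 - 40*k**3 - 40*k**2 - 28*k - 10, as required.
Σ_(k=0)^(3) t_k = s_(4) − s_(0) = -4168 − (0) = -4168.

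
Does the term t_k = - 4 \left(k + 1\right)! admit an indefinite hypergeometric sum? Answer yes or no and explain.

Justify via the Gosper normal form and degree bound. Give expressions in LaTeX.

No — negative degree bound, so no certificate f.

r(k) = k + 2 after simplifying.
So A=k + 2 and B=1, with C=1.
Need (k + 2)·f(k+1) − (1)·f(k) = 1.
deg f ≤ -1 (via 1,0,0).
d = -1 < 0 ⇒ no nonzero polynomial f; not summable.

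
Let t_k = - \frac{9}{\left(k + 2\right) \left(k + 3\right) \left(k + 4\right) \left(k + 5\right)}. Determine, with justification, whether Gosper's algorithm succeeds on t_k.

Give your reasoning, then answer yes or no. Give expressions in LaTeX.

Yes. s_k = \frac{k \left(- k^{2} - 9 k - 26\right)}{8 \left(k + 2\right) \left(k + 3\right) \left(k + 4\right)}.

The ratio is (k + 2)/(k + 6).
A = k + 2, B = k + 6, C = 1.
Solve (k + 2)·f(k+1) − (k + 5)·f(k) = 1.
From deg A=1, deg B=1, deg C=0: d=3.
A polynomial solution: f(k) = k*(k**2 + 9*k + 26)/72.
So s_k = (B(k−1)f/C)·t_k = (k*(k + 5)*(k**2 + 9*k + 26)/72)·t_k = k*(-k**2 - 9*k - 26)/(8*(k + 2)*(k + 3)*(k + 4)).
Check: Δs_k = -9/(k**4 + 14*k**3 + 71*k**2 + 154*k + 120). ✓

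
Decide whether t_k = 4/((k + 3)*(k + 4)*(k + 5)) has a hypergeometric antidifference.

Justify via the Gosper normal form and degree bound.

Yes. s_k = k*(k + 7)/(6*(k + 3)*(k + 4)).

r(k) = (k + 3)/(k + 6) after simplifying.
Take A(k)=k + 3, B(k)=k + 6, C(k)=1.
Key eq: (k + 3)·f(k+1) = (k + 5)·f(k) + (1).
From deg A=1, deg B=1, deg C=0: d=2.
Solve for f: f(k) = k*(k + 7)/24 (degree 2 ≤ 2).
So s_k = (B(k−1)f/C)·t_k = (k*(k + 5)*(k + 7)/24)·t_k = k*(k + 7)/(6*(k + 3)*(k + 4)).
s_(k+1) − s_k = 4/(k**3 + 12*k**2 + 47*k + 60) = t_k.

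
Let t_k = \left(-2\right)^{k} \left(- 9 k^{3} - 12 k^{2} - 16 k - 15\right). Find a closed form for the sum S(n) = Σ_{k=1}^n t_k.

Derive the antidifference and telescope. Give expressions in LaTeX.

The ratio is 2*(-9*k**3 - 39*k**2 - 67*k - 52)/(9*k**3 + 12*k**2 + 16*k + 15).
Take A(k)=-2, B(k)=1, C(k)=k**3 + 4*k**2/3 + 16*k/9 + 5/3.
f must satisfy (-2)·f(k+1) − (1)·f(k) = k**3 + 4*k**2/3 + 16*k/9 + 5/3.
Degrees (0,0,3) ⇒ d ≤ 3.
A polynomial solution: f(k) = -(3*k**3 - 2*k**2 + 2*k + 3)/9.
So s_k = (B(k−1)f/C)·t_k = (-(3*k**3 - 2*k**2 + 2*k + 3)/(9*k**3 + 12*k**2 + 16*k + 15))·t_k = (-2)**k*(3*k**3 - 2*k**2 + 2*k + 3).
Verify: (-2)**k*(-9*k**3 - 12*k**2 - 16*k - 15) matches t_k.
Telescope: S(n) = s_(n+1) − s_(1) = (-2)**(n + 1)*(3*n**3 + 7*n**2 + 7*n + 6) − (-12) = -6*(-2)**n*n**3 - 14*(-2)**n*n**2 - 14*(-2)**n*n - 12*(-2)**n + 12.

S(n) = - 6 \left(-2\right)^{n} n^{3} - 14 \left(-2\right)^{n} n^{2} - 14 \left(-2\right)^{n} n - 12 \left(-2\right)^{n} + 12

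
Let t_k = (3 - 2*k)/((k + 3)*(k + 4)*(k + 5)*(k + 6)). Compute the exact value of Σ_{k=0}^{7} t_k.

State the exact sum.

Step 1: r(k) = (k + 3)*(2*k - 1)/((k + 7)*(2*k - 3)).
So A=k + 3 and B=k + 7, with C=k - 3/2.
Set up (k + 3)·f(k+1) − (k + 6)·f(k) − (k - 3/2) = 0.
Degrees (1,1,1) ⇒ d ≤ 3.
A polynomial solution: f(k) = -k/2.
R(k) = B(k−1)·f(k)/C(k) = -k*(k + 6)/(2*k - 3); s_k = R·t_k = k/((k + 3)*(k + 4)*(k + 5)).
s_(k+1) − s_k = (3 - 2*k)/(k**4 + 18*k**3 + 119*k**2 + 342*k + 360) = t_k.
Sum = s_(8) − s_(0); s_(8) = 2/429, s_(0) = 0 ⇒ 2/429.

Σ = 2/429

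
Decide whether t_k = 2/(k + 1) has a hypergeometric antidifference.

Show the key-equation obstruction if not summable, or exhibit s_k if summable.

The ratio is (k + 1)/(k + 2).
So A=k + 1 and B=k + 2, with C=1.
f must satisfy (k + 1)·f(k+1) − (k + 1)·f(k) = 1.
deg f ≤ 0 (via 1,1,0).
Generic f = c0 gives residual -1; -1 = 0 cannot hold, so t_k is not Gosper-summable.

No — t_k has no hypergeometric antidifference.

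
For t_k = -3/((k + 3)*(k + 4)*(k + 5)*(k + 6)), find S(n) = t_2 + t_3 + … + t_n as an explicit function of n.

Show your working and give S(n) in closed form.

Compute t_(k+1)/t_k: get (k + 3)/(k + 7).
A = k + 3, B = k + 7, C = 1.
Need (k + 3)·f(k+1) − (k + 6)·f(k) = 1.
Degrees (1,1,0) ⇒ d ≤ 3.
Solve for f: f(k) = k*(k**2 + 12*k + 47)/180 (degree 3 ≤ 3).
So s_k = (B(k−1)f/C)·t_k = (k*(k + 6)*(k**2 + 12*k + 47)/180)·t_k = k*(-k**2 - 12*k - 47)/(60*(k + 3)*(k + 4)*(k + 5)).
Δs = -3/(k**4 + 18*k**3 + 119*k**2 + 342*k + 360), as required.
Telescope: S(n) = s_(n+1) − s_(2) = (-n**3 - 15*n**2 - 74*n - 60)/(60*(n**3 + 15*n**2 + 74*n + 120)) − (-1/84) = (-n**3 - 15*n**2 - 74*n + 90)/(210*(n**3 + 15*n**2 + 74*n + 120)).

S(n) = (-n**3 - 15*n**2 - 74*n + 90)/(210*(n**3 + 15*n**2 + 74*n + 120))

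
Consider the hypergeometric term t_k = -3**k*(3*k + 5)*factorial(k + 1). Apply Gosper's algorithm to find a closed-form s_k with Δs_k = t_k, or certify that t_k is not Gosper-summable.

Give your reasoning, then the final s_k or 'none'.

s_k = -3**k*factorial(k + 1)

t_(k+1)/t_k = 3*(k + 2)*(3*k + 8)/(3*k + 5).
So A=3*k + 6 and B=1, with C=k + 5/3.
Need (3*k + 6)·f(k+1) − (1)·f(k) = k + 5/3.
Degrees (1,0,1) ⇒ d ≤ 0.
Coefficient equations give f(k) = 1/3.
R(k) = B(k−1)·f(k)/C(k) = 1/(3*k + 5); s_k = R·t_k = -3**k*factorial(k + 1).
Verify: -3**k*(3*k + 5)*factorial(k + 1) matches t_k.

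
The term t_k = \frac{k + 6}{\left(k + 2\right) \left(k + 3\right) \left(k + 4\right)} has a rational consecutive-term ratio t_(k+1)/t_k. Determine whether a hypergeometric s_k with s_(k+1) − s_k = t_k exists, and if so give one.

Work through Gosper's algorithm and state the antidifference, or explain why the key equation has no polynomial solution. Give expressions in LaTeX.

s_k = \frac{k \left(2 k + 7\right)}{3 \left(k + 2\right) \left(k + 3\right)}

Ratio r(k) = (k + 2)*(k + 7)/((k + 5)*(k + 6)).
So A=k + 2 and B=k + 5, with C=k + 6.
Set up (k + 2)·f(k+1) − (k + 4)·f(k) − (k + 6) = 0.
From deg A=1, deg B=1, deg C=1: d=2.
Match coefficients ⇒ f(k) = k*(2*k + 7)/3.
Then R = B(k−1)f/C = k*(k + 4)*(2*k + 7)/(3*(k + 6)), so s_k = R(k)·t_k = k*(2*k + 7)/(3*(k + 2)*(k + 3)).
Δs = (k + 6)/(k**3 + 9*k**2 + 26*k + 24), as required.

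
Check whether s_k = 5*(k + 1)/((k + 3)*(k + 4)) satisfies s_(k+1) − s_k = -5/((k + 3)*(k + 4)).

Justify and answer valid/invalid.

Invalid: residual 30/(k**3 + 12*k**2 + 47*k + 60) ≠ 0.

s_(k+1) = 5*(k + 2)/((k + 4)*(k + 5))
s_(k+1) − s_k = 5*(1 - k)/(k**3 + 12*k**2 + 47*k + 60)
(s_(k+1) − s_k) − t_k = 30/(k**3 + 12*k**2 + 47*k + 60)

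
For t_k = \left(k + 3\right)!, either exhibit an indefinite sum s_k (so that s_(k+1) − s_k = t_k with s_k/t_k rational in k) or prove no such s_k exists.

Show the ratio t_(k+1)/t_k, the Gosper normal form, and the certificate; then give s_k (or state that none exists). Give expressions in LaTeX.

no hypergeometric antidifference exists

t_(k+1)/t_k = k + 4.
Take A(k)=k + 4, B(k)=1, C(k)=1.
Need (k + 4)·f(k+1) − (1)·f(k) = 1.
Degrees (1,0,0) ⇒ d ≤ -1.
Negative degree bound (-1): no f exists, t_k not Gosper-summable.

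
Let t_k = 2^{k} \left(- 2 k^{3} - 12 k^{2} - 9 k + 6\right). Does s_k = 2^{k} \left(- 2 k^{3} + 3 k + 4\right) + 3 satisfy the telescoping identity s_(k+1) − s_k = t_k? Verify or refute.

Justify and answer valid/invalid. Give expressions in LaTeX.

s_(k+1) = 2**(k + 1)*(3*k - 2*(k + 1)**3 + 7) + 3
s_(k+1) − s_k = 2**k*(-2*k**3 - 12*k**2 - 9*k + 6)
(s_(k+1) − s_k) − t_k = 0

Valid: the claim telescopes to t_k.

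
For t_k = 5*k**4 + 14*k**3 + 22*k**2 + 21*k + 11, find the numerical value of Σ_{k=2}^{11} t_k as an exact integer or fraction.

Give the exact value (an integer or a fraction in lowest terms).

Step 1: r(k) = (5*k**4 + 34*k**3 + 94*k**2 + 127*k + 73)/(5*k**4 + 14*k**3 + 22*k**2 + 21*k + 11).
Gosper form: A/B · C(k+1)/C(k) with A=1, B=1, C=k**4 + 14*k**3/5 + 22*k**2/5 + 21*k/5 + 11/5.
Solve (1)·f(k+1) − (1)·f(k) = k**4 + 14*k**3/5 + 22*k**2/5 + 21*k/5 + 11/5.
Bound: deg f ≤ 5.
A polynomial solution: f(k) = k*(k**4 + k**3 + 2*k**2 + 3*k + 4)/5.
Get s_k = R·t_k = k*(k**4 + k**3 + 2*k**2 + 3*k + 4) with R(k) = B(k−1)f(k)/C(k) = k*(k**4 + k**3 + 2*k**2 + 3*k + 4)/(5*k**4 + 14*k**3 + 22*k**2 + 21*k + 11).
s_(k+1) − s_k = 5*k**4 + 14*k**3 + 22*k**2 + 21*k + 11 = t_k.
Telescoping: Σ = s_(12) − s_(2) = 273504 − (84) = 273420.

Σ = 273420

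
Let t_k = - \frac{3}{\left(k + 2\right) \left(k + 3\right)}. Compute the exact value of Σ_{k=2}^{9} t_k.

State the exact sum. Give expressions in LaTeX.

r(k) = (k + 2)/(k + 4) after simplifying.
Take A(k)=k + 2, B(k)=k + 4, C(k)=1.
Need (k + 2)·f(k+1) − (k + 3)·f(k) = 1.
Degrees (1,1,0) ⇒ d ≤ 1.
Solving with deg f ≤ 1: f(k) = k/2.
Get s_k = R·t_k = -3*k/(2*k + 4) with R(k) = B(k−1)f(k)/C(k) = k*(k + 3)/2.
s_(k+1) − s_k = -3/(k**2 + 5*k + 6) = t_k.
Telescoping: Σ = s_(10) − s_(2) = -5/4 − (-3/4) = -1/2.

Σ = -1/2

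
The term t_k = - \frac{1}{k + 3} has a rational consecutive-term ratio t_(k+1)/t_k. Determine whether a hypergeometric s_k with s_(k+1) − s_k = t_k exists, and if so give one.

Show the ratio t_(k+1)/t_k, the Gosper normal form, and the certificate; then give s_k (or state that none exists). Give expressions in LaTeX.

no hypergeometric antidifference exists

Ratio r(k) = (k + 3)/(k + 4).
Normal form (A,B,C) = (k + 3, k + 4, 1).
f must satisfy (k + 3)·f(k+1) − (k + 3)·f(k) = 1.
Bound: deg f ≤ 0.
Generic f = c0 gives residual -1; -1 = 0 cannot hold, so t_k is not Gosper-summable.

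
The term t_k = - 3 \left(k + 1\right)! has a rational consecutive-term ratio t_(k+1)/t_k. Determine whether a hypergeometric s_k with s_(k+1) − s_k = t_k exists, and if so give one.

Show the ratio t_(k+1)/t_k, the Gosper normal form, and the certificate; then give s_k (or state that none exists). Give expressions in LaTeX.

Step 1: r(k) = k + 2.
So A=k + 2 and B=1, with C=1.
Need (k + 2)·f(k+1) − (1)·f(k) = 1.
deg f ≤ -1 (via 1,0,0).
d = -1 < 0 ⇒ no nonzero polynomial f; not summable.

not Gosper-summable; s_k does not exist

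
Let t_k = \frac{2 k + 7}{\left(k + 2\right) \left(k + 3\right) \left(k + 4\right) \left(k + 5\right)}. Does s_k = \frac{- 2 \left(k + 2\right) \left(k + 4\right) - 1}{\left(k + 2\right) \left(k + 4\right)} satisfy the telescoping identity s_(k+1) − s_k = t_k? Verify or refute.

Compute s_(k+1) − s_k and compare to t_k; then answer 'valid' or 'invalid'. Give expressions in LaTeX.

valid (s_(k+1) − s_k reduces to t_k)

s_(k+1) = (-2*(k + 3)*(k + 5) - 1)/((k + 3)*(k + 5))
s_(k+1) − s_k = (2*k + 7)/(k**4 + 14*k**3 + 71*k**2 + 154*k + 120)
(s_(k+1) − s_k) − t_k = 0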